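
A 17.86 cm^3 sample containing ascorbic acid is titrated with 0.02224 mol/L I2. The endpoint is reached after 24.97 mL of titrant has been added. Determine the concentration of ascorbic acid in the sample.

n(I2) = 0.02224 x 0.02497 = 0.0005553 mol.
From the balanced equation, 1 mol I2 reacts with 1 mol ascorbic acid, so n(ascorbic acid) = 0.0005553 x 1/1 = 0.0005553 mol.
[ascorbic acid] = 0.0005553 / 0.01786 L = 0.0311 M.

0.0311 M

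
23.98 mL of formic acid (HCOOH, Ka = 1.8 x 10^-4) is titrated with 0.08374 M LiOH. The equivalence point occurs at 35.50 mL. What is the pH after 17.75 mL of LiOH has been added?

3.74

17.75 mL is exactly half the equivalence volume (35.50/2), i.e. the half-equivalence point.
There, n(HA) = n(A^-), so pH = pKa = -log(1.8 x 10^-4) = 3.74.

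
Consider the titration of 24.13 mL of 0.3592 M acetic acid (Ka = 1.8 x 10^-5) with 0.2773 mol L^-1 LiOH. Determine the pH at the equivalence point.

8.97

n(CH3COOH) = 0.3592 x 0.02413 = 0.008667 mol; V(LiOH) at equivalence = 0.008667/0.2773 = 0.03126 L.
At equivalence all the acid is converted to CH3COO-; total volume = 0.02413 + 0.03126 = 0.05539 L, so [CH3COO-] = 0.008667/0.05539 = 0.1565 M.
Kb = Kw/Ka = 1.0e-14 / 1.8 x 10^-5 = 5.56e-10.
[OH^-] = sqrt(Kb x [CH3COO-]) = sqrt(5.56e-10 x 0.1565) = 9.32e-6 M.
pOH = 5.03, so pH = 14.00 - 5.03 = 8.97.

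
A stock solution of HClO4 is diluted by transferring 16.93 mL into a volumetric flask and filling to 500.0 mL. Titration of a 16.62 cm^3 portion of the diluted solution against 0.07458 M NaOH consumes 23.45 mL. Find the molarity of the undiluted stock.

3.11 M

n(NaOH) = 0.07458 x 0.02345 = 0.001749 mol.
n(HClO4) in the aliquot = 0.001749 mol.
[diluted HClO4] = 0.001749 / 0.01662 = 0.1052 M.
Dilution factor = 500.0/16.93 = 29.53, so [stock] = 0.1052 x 29.53 = 3.11 M.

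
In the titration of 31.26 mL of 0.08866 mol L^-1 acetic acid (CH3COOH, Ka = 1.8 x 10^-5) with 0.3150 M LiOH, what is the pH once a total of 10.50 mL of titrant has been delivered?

12.11

n(acid) = 0.08866 x 0.03126 = 0.002772 mol; n(LiOH) added = 0.3150 x 0.01050 = 0.003308 mol.
Base is in excess by 0.003308 - 0.002772 = 0.0005360 mol in a total volume of 0.04176 L.
[OH^-] = 0.0005360/0.04176 = 0.01283 M, so pOH = 1.89 and pH = 14.00 - 1.89 = 12.11.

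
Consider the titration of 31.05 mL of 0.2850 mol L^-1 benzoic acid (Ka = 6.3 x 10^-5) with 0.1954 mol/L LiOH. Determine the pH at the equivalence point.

n(C6H5COOH) = 0.2850 x 0.03105 = 0.008849 mol; V(LiOH) at equivalence = 0.008849/0.1954 = 0.04529 L.
At equivalence all the acid is converted to C6H5COO-; total volume = 0.03105 + 0.04529 = 0.07634 L, so [C6H5COO-] = 0.008849/0.07634 = 0.1159 M.
Kb = Kw/Ka = 1.0e-14 / 6.3 x 10^-5 = 1.59e-10.
[OH^-] = sqrt(Kb x [C6H5COO-]) = sqrt(1.59e-10 x 0.1159) = 4.29e-6 M.
pOH = 5.37, so pH = 14.00 - 5.37 = 8.63.

8.63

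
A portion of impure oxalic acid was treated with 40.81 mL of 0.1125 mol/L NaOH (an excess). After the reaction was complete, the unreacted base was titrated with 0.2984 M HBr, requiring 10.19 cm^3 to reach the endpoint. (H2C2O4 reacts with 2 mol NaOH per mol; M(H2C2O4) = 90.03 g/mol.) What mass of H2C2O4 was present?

0.0698 g

Total n(NaOH) added = 0.1125 x 0.04081 = 0.004591 mol.
n(HBr) used = 0.2984 x 0.01019 = 0.003041 mol, which equals the excess n(NaOH).
So n(NaOH) consumed by the sample = 0.004591 - 0.003041 = 0.001550 mol.
n(H2C2O4) = 0.001550 / 2 = 0.0007752 mol.
mass = 0.0007752 mol x 90.03 g/mol = 0.0698 g.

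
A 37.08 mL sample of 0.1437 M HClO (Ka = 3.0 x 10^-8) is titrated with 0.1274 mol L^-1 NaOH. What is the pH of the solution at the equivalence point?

n(HClO) = 0.1437 x 0.03708 = 0.005328 mol; V(NaOH) at equivalence = 0.005328/0.1274 = 0.04182 L.
At equivalence all the acid is converted to ClO-; total volume = 0.03708 + 0.04182 = 0.07890 L, so [ClO-] = 0.005328/0.07890 = 0.06753 M.
Kb = Kw/Ka = 1.0e-14 / 3.0 x 10^-8 = 3.33e-7.
[OH^-] = sqrt(Kb x [ClO-]) = sqrt(3.33e-7 x 0.06753) = 0.000150 M.
pOH = 3.82, so pH = 14.00 - 3.82 = 10.18.

10.18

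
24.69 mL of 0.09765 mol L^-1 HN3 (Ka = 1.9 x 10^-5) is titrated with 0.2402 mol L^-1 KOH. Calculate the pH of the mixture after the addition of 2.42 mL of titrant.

Initial n(HN3) = 0.09765 x 0.02469 = 0.002411 mol.
n(KOH) added = 0.2402 x 0.002420 = 0.0005813 mol, converting that many moles of HN3 to N3-.
Remaining n(HN3) = 0.001830 mol; n(N3-) = 0.0005813 mol.
By Henderson-Hasselbalch, pH = pKa + log([A^-]/[HA]) = 4.72 + log(0.0005813/0.001830) = 4.72 + (-0.50) = 4.22.

4.22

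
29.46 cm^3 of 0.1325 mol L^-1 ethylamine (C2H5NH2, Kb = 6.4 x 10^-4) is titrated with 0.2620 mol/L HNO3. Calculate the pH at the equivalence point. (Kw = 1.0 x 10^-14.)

5.93

n(C2H5NH2) = 0.1325 x 0.02946 = 0.003903 mol; V(HNO3) at equivalence = 0.003903/0.2620 = 0.01490 L.
At equivalence the base is fully converted to C2H5NH3+; total volume = 0.04436 L, so [C2H5NH3+] = 0.003903/0.04436 = 0.08800 M.
Ka(C2H5NH3+) = Kw/Kb = 1.0e-14 / 6.4 x 10^-4 = 1.56e-11.
[H^+] = sqrt(Ka x [C2H5NH3+]) = sqrt(1.56e-11 x 0.08800) = 1.17e-6 M.
pH = -log(1.17e-6) = 5.93.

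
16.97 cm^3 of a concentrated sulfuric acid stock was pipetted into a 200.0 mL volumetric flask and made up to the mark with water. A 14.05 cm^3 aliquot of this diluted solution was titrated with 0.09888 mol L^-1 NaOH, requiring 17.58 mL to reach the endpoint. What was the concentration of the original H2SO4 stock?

0.729 M

n(NaOH) = 0.09888 x 0.01758 = 0.001738 mol.
n(H2SO4) in the aliquot = 0.001738 x 1/2 = 0.0008692 mol.
[diluted H2SO4] = 0.0008692 / 0.01405 = 0.06186 M.
Dilution factor = 200.0/16.97 = 11.79, so [stock] = 0.06186 x 11.79 = 0.729 M.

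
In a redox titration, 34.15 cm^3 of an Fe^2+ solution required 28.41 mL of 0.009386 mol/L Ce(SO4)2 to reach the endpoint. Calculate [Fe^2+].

n(Ce(SO4)2) = 0.009386 x 0.02841 = 0.0002667 mol.
From the balanced equation, 1 mol Ce(SO4)2 reacts with 1 mol Fe^2+, so n(Fe^2+) = 0.0002667 x 1/1 = 0.0002667 mol.
[Fe^2+] = 0.0002667 / 0.03415 L = 0.00781 M.

0.00781 M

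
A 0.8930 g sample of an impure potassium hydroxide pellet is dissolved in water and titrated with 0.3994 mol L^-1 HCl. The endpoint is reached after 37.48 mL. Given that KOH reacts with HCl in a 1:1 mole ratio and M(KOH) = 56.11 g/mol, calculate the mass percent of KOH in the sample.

94.1%

n(HCl) = 0.3994 x 0.03748 = 0.01497 mol.
n(KOH) = 0.01497 / 1 = 0.01497 mol.
mass of KOH = 0.01497 x 56.11 = 0.8399 g.
% purity = 0.8399 / 0.8930 x 100 = 94.1%.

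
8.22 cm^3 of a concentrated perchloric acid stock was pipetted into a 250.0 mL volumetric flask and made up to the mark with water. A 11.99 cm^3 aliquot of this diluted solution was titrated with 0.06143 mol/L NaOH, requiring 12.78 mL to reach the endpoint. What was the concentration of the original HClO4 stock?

n(NaOH) = 0.06143 x 0.01278 = 0.0007851 mol.
n(HClO4) in the aliquot = 0.0007851 mol.
[diluted HClO4] = 0.0007851 / 0.01199 = 0.06548 M.
Dilution factor = 250.0/8.220 = 30.41, so [stock] = 0.06548 x 30.41 = 1.99 M.

1.99 M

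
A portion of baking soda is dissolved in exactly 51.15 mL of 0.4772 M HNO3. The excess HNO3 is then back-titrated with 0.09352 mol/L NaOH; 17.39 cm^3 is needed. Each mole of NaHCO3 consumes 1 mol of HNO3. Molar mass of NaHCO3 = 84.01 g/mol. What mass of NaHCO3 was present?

Total n(HNO3) added = 0.4772 x 0.05115 = 0.02441 mol.
n(NaOH) used = 0.09352 x 0.01739 = 0.001626 mol, which equals the excess n(HNO3).
So n(HNO3) consumed by the sample = 0.02441 - 0.001626 = 0.02278 mol.
n(NaHCO3) = 0.02278 / 1 = 0.02278 mol.
mass = 0.02278 mol x 84.01 g/mol = 1.91 g.

1.91 g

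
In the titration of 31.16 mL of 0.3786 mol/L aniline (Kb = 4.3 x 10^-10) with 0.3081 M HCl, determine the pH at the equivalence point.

n(C6H5NH2) = 0.3786 x 0.03116 = 0.01180 mol; V(HCl) at equivalence = 0.01180/0.3081 = 0.03829 L.
At equivalence the base is fully converted to C6H5NH3+; total volume = 0.06945 L, so [C6H5NH3+] = 0.01180/0.06945 = 0.1699 M.
Ka(C6H5NH3+) = Kw/Kb = 1.0e-14 / 4.3 x 10^-10 = 2.33e-5.
[H^+] = sqrt(Ka x [C6H5NH3+]) = sqrt(2.33e-5 x 0.1699) = 0.00199 M.
pH = -log(0.00199) = 2.70.

2.70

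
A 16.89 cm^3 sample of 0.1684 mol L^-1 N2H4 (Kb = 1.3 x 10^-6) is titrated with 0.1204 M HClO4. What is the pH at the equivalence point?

4.63

n(N2H4) = 0.1684 x 0.01689 = 0.002844 mol; V(HClO4) at equivalence = 0.002844/0.1204 = 0.02362 L.
At equivalence the base is fully converted to N2H5+; total volume = 0.04051 L, so [N2H5+] = 0.002844/0.04051 = 0.07021 M.
Ka(N2H5+) = Kw/Kb = 1.0e-14 / 1.3 x 10^-6 = 7.69e-9.
[H^+] = sqrt(Ka x [N2H5+]) = sqrt(7.69e-9 x 0.07021) = 2.32e-5 M.
pH = -log(2.32e-5) = 4.63.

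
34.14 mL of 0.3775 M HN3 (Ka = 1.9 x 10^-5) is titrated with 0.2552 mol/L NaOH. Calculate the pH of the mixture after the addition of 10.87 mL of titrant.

4.16

Initial n(HN3) = 0.3775 x 0.03414 = 0.01289 mol.
n(NaOH) added = 0.2552 x 0.01087 = 0.002774 mol, converting that many moles of HN3 to N3-.
Remaining n(HN3) = 0.01011 mol; n(N3-) = 0.002774 mol.
By Henderson-Hasselbalch, pH = pKa + log([A^-]/[HA]) = 4.72 + log(0.002774/0.01011) = 4.72 + (-0.56) = 4.16.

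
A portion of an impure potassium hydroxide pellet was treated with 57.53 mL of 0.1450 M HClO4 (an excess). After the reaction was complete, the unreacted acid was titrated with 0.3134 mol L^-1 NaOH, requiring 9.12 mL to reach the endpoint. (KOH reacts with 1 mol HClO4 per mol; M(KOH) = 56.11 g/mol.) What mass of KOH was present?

Total n(HClO4) added = 0.1450 x 0.05753 = 0.008342 mol.
n(NaOH) used = 0.3134 x 0.009120 = 0.002858 mol, which equals the excess n(HClO4).
So n(HClO4) consumed by the sample = 0.008342 - 0.002858 = 0.005484 mol.
n(KOH) = 0.005484 / 1 = 0.005484 mol.
mass = 0.005484 mol x 56.11 g/mol = 0.308 g.

0.308 g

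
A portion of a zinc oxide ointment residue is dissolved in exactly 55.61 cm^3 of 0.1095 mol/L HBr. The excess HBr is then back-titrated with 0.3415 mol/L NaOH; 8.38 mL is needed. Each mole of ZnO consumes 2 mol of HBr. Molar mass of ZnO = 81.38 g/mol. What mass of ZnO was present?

Total n(HBr) added = 0.1095 x 0.05561 = 0.006089 mol.
n(NaOH) used = 0.3415 x 0.008380 = 0.002862 mol, which equals the excess n(HBr).
So n(HBr) consumed by the sample = 0.006089 - 0.002862 = 0.003228 mol.
n(ZnO) = 0.003228 / 2 = 0.001614 mol.
mass = 0.001614 mol x 81.38 g/mol = 0.131 g.

0.131 g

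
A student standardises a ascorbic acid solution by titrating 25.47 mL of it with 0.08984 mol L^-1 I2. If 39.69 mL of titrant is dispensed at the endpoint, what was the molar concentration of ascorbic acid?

n(I2) = 0.08984 x 0.03969 = 0.003566 mol.
From the balanced equation, 1 mol I2 reacts with 1 mol ascorbic acid, so n(ascorbic acid) = 0.003566 x 1/1 = 0.003566 mol.
[ascorbic acid] = 0.003566 / 0.02547 L = 0.140 M.

0.140 M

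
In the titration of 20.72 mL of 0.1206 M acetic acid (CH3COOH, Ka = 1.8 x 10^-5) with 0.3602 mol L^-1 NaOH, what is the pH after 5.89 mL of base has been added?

5.49

Initial n(CH3COOH) = 0.1206 x 0.02072 = 0.002499 mol.
n(NaOH) added = 0.3602 x 0.005890 = 0.002122 mol, converting that many moles of CH3COOH to CH3COO-.
Remaining n(CH3COOH) = 0.0003773 mol; n(CH3COO-) = 0.002122 mol.
By Henderson-Hasselbalch, pH = pKa + log([A^-]/[HA]) = 4.74 + log(0.002122/0.0003773) = 4.74 + (+0.75) = 5.49.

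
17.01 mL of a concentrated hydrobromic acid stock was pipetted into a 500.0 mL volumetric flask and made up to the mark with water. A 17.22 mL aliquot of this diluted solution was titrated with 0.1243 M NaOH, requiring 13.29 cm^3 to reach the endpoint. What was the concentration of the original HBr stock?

2.82 M

n(NaOH) = 0.1243 x 0.01329 = 0.001652 mol.
n(HBr) in the aliquot = 0.001652 mol.
[diluted HBr] = 0.001652 / 0.01722 = 0.09593 M.
Dilution factor = 500.0/17.01 = 29.39, so [stock] = 0.09593 x 29.39 = 2.82 M.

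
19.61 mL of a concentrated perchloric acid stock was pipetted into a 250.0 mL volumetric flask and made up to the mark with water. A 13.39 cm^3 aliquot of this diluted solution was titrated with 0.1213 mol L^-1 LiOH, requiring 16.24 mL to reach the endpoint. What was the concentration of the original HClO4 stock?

n(LiOH) = 0.1213 x 0.01624 = 0.001970 mol.
n(HClO4) in the aliquot = 0.001970 mol.
[diluted HClO4] = 0.001970 / 0.01339 = 0.1471 M.
Dilution factor = 250.0/19.61 = 12.75, so [stock] = 0.1471 x 12.75 = 1.88 M.

1.88 M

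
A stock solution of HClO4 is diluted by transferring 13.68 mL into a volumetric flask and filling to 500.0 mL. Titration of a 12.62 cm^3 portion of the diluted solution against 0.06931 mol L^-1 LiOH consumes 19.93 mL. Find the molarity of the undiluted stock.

4.00 M

n(LiOH) = 0.06931 x 0.01993 = 0.001381 mol.
n(HClO4) in the aliquot = 0.001381 mol.
[diluted HClO4] = 0.001381 / 0.01262 = 0.1095 M.
Dilution factor = 500.0/13.68 = 36.55, so [stock] = 0.1095 x 36.55 = 4.00 M.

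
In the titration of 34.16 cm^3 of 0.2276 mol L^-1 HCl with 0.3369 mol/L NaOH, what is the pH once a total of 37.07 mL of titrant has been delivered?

12.82

n(acid) = 0.2276 x 0.03416 = 0.007775 mol; n(NaOH) added = 0.3369 x 0.03707 = 0.01249 mol.
Base is in excess by 0.01249 - 0.007775 = 0.004714 mol in a total volume of 0.07123 L.
[OH^-] = 0.004714/0.07123 = 0.06618 M, so pOH = 1.18 and pH = 14.00 - 1.18 = 12.82.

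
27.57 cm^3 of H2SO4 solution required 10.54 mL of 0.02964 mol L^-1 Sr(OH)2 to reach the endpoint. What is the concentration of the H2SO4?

n(Sr(OH)2) delivered = 0.02964 x 0.01054 = 0.0003124 mol.
For a 1:1 reaction, n(H2SO4) = 0.0003124 mol.
[H2SO4] = 0.0003124 mol / 0.02757 L = 0.0113 M.

0.0113 M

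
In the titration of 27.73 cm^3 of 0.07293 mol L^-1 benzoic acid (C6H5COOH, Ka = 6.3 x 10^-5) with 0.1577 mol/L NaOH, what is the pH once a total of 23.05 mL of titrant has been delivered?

n(acid) = 0.07293 x 0.02773 = 0.002022 mol; n(NaOH) added = 0.1577 x 0.02305 = 0.003635 mol.
Base is in excess by 0.003635 - 0.002022 = 0.001613 mol in a total volume of 0.05078 L.
[OH^-] = 0.001613/0.05078 = 0.03176 M, so pOH = 1.50 and pH = 14.00 - 1.50 = 12.50.

12.50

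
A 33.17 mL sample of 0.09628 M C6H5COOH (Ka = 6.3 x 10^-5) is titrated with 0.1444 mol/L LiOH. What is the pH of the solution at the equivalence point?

8.48

n(C6H5COOH) = 0.09628 x 0.03317 = 0.003194 mol; V(LiOH) at equivalence = 0.003194/0.1444 = 0.02212 L.
At equivalence all the acid is converted to C6H5COO-; total volume = 0.03317 + 0.02212 = 0.05529 L, so [C6H5COO-] = 0.003194/0.05529 = 0.05776 M.
Kb = Kw/Ka = 1.0e-14 / 6.3 x 10^-5 = 1.59e-10.
[OH^-] = sqrt(Kb x [C6H5COO-]) = sqrt(1.59e-10 x 0.05776) = 3.03e-6 M.
pOH = 5.52, so pH = 14.00 - 5.52 = 8.48.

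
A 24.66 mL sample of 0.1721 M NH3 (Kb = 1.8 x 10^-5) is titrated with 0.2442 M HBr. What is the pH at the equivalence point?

5.13

n(NH3) = 0.1721 x 0.02466 = 0.004244 mol; V(HBr) at equivalence = 0.004244/0.2442 = 0.01738 L.
At equivalence the base is fully converted to NH4+; total volume = 0.04204 L, so [NH4+] = 0.004244/0.04204 = 0.1010 M.
Ka(NH4+) = Kw/Kb = 1.0e-14 / 1.8 x 10^-5 = 5.56e-10.
[H^+] = sqrt(Ka x [NH4+]) = sqrt(5.56e-10 x 0.1010) = 7.49e-6 M.
pH = -log(7.49e-6) = 5.13.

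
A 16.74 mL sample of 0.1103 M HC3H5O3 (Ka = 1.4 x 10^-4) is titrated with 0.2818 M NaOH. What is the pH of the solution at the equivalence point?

n(HC3H5O3) = 0.1103 x 0.01674 = 0.001846 mol; V(NaOH) at equivalence = 0.001846/0.2818 = 0.006552 L.
At equivalence all the acid is converted to C3H5O3-; total volume = 0.01674 + 0.006552 = 0.02329 L, so [C3H5O3-] = 0.001846/0.02329 = 0.07927 M.
Kb = Kw/Ka = 1.0e-14 / 1.4 x 10^-4 = 7.14e-11.
[OH^-] = sqrt(Kb x [C3H5O3-]) = sqrt(7.14e-11 x 0.07927) = 2.38e-6 M.
pOH = 5.62, so pH = 14.00 - 5.62 = 8.38.

8.38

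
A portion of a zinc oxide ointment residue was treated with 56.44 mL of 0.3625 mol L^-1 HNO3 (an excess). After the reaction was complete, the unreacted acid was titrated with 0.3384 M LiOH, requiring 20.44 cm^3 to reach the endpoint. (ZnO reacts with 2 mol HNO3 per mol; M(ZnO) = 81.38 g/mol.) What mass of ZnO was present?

0.551 g

Total n(HNO3) added = 0.3625 x 0.05644 = 0.02046 mol.
n(LiOH) used = 0.3384 x 0.02044 = 0.006917 mol, which equals the excess n(HNO3).
So n(HNO3) consumed by the sample = 0.02046 - 0.006917 = 0.01354 mol.
n(ZnO) = 0.01354 / 2 = 0.006771 mol.
mass = 0.006771 mol x 81.38 g/mol = 0.551 g.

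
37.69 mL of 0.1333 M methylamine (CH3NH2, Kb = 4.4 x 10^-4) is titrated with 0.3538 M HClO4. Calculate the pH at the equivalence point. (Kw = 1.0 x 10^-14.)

5.83

n(CH3NH2) = 0.1333 x 0.03769 = 0.005024 mol; V(HClO4) at equivalence = 0.005024/0.3538 = 0.01420 L.
At equivalence the base is fully converted to CH3NH3+; total volume = 0.05189 L, so [CH3NH3+] = 0.005024/0.05189 = 0.09682 M.
Ka(CH3NH3+) = Kw/Kb = 1.0e-14 / 4.4 x 10^-4 = 2.27e-11.
[H^+] = sqrt(Ka x [CH3NH3+]) = sqrt(2.27e-11 x 0.09682) = 1.48e-6 M.
pH = -log(1.48e-6) = 5.83.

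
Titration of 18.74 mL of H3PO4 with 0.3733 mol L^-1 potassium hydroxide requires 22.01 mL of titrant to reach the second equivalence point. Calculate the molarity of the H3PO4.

0.219 M

n(KOH) = 0.3733 x 0.02201 = 0.008216 mol.
At the second equivalence point, 2 mol OH^- react per mol H3PO4, so n(H3PO4) = 0.008216 / 2 = 0.004108 mol.
[H3PO4] = 0.004108 / 0.01874 L = 0.219 M.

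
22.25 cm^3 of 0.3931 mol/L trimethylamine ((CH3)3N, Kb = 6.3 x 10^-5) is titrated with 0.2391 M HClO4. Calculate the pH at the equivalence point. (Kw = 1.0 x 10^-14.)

n((CH3)3N) = 0.3931 x 0.02225 = 0.008746 mol; V(HClO4) at equivalence = 0.008746/0.2391 = 0.03658 L.
At equivalence the base is fully converted to (CH3)3NH+; total volume = 0.05883 L, so [(CH3)3NH+] = 0.008746/0.05883 = 0.1487 M.
Ka((CH3)3NH+) = Kw/Kb = 1.0e-14 / 6.3 x 10^-5 = 1.59e-10.
[H^+] = sqrt(Ka x [(CH3)3NH+]) = sqrt(1.59e-10 x 0.1487) = 4.86e-6 M.
pH = -log(4.86e-6) = 5.31.

5.31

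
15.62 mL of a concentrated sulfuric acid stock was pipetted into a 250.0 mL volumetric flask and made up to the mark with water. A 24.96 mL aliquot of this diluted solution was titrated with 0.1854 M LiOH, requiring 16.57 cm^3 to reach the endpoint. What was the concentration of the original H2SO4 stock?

n(LiOH) = 0.1854 x 0.01657 = 0.003072 mol.
n(H2SO4) in the aliquot = 0.003072 x 1/2 = 0.001536 mol.
[diluted H2SO4] = 0.001536 / 0.02496 = 0.06154 M.
Dilution factor = 250.0/15.62 = 16.01, so [stock] = 0.06154 x 16.01 = 0.985 M.

0.985 M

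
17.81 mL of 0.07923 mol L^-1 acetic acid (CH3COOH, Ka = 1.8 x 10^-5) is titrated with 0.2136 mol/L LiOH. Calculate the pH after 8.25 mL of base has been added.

12.13

n(acid) = 0.07923 x 0.01781 = 0.001411 mol; n(LiOH) added = 0.2136 x 0.008250 = 0.001762 mol.
Base is in excess by 0.001762 - 0.001411 = 0.0003511 mol in a total volume of 0.02606 L.
[OH^-] = 0.0003511/0.02606 = 0.01347 M, so pOH = 1.87 and pH = 14.00 - 1.87 = 12.13.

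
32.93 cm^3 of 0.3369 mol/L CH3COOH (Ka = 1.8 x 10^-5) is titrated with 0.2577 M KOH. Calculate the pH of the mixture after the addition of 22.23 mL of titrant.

4.77

Initial n(CH3COOH) = 0.3369 x 0.03293 = 0.01109 mol.
n(KOH) added = 0.2577 x 0.02223 = 0.005729 mol, converting that many moles of CH3COOH to CH3COO-.
Remaining n(CH3COOH) = 0.005365 mol; n(CH3COO-) = 0.005729 mol.
By Henderson-Hasselbalch, pH = pKa + log([A^-]/[HA]) = 4.74 + log(0.005729/0.005365) = 4.74 + (+0.03) = 4.77.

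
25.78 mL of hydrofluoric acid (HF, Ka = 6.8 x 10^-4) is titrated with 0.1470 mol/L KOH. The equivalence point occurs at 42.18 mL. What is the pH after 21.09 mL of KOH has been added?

21.09 mL is exactly half the equivalence volume (42.18/2), i.e. the half-equivalence point.
There, n(HA) = n(A^-), so pH = pKa = -log(6.8 x 10^-4) = 3.17.

3.17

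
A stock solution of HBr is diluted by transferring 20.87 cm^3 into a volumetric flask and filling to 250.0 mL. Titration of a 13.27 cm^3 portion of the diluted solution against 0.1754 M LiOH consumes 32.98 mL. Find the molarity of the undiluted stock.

n(LiOH) = 0.1754 x 0.03298 = 0.005785 mol.
n(HBr) in the aliquot = 0.005785 mol.
[diluted HBr] = 0.005785 / 0.01327 = 0.4359 M.
Dilution factor = 250.0/20.87 = 11.98, so [stock] = 0.4359 x 11.98 = 5.22 M.

5.22 M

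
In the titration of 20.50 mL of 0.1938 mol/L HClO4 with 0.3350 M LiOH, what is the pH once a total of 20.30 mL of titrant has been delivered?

12.84

n(acid) = 0.1938 x 0.02050 = 0.003973 mol; n(LiOH) added = 0.3350 x 0.02030 = 0.006801 mol.
Base is in excess by 0.006801 - 0.003973 = 0.002828 mol in a total volume of 0.04080 L.
[OH^-] = 0.002828/0.04080 = 0.06930 M, so pOH = 1.16 and pH = 14.00 - 1.16 = 12.84.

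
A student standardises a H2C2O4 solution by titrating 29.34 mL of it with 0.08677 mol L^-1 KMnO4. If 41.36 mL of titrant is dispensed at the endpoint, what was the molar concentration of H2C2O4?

n(KMnO4) = 0.08677 x 0.04136 = 0.003589 mol.
From the balanced equation, 2 mol KMnO4 reacts with 5 mol H2C2O4, so n(H2C2O4) = 0.003589 x 5/2 = 0.008972 mol.
[H2C2O4] = 0.008972 / 0.02934 L = 0.306 M.

0.306 M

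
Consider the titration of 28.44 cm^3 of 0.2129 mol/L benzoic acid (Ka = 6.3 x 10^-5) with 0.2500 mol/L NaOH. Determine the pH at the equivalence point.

8.63

n(C6H5COOH) = 0.2129 x 0.02844 = 0.006055 mol; V(NaOH) at equivalence = 0.006055/0.2500 = 0.02422 L.
At equivalence all the acid is converted to C6H5COO-; total volume = 0.02844 + 0.02422 = 0.05266 L, so [C6H5COO-] = 0.006055/0.05266 = 0.1150 M.
Kb = Kw/Ka = 1.0e-14 / 6.3 x 10^-5 = 1.59e-10.
[OH^-] = sqrt(Kb x [C6H5COO-]) = sqrt(1.59e-10 x 0.1150) = 4.27e-6 M.
pOH = 5.37, so pH = 14.00 - 5.37 = 8.63.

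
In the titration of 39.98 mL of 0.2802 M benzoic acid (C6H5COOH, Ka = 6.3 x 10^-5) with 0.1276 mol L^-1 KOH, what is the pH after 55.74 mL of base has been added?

Initial n(C6H5COOH) = 0.2802 x 0.03998 = 0.01120 mol.
n(KOH) added = 0.1276 x 0.05574 = 0.007112 mol, converting that many moles of C6H5COOH to C6H5COO-.
Remaining n(C6H5COOH) = 0.004090 mol; n(C6H5COO-) = 0.007112 mol.
By Henderson-Hasselbalch, pH = pKa + log([A^-]/[HA]) = 4.20 + log(0.007112/0.004090) = 4.20 + (+0.24) = 4.44.

4.44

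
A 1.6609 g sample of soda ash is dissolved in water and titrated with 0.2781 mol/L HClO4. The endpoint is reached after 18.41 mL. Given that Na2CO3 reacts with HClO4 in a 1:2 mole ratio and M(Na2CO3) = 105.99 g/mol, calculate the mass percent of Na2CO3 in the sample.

n(HClO4) = 0.2781 x 0.01841 = 0.005120 mol.
n(Na2CO3) = 0.005120 / 2 = 0.002560 mol.
mass of Na2CO3 = 0.002560 x 105.99 = 0.2713 g.
% purity = 0.2713 / 1.6609 x 100 = 16.3%.

16.3%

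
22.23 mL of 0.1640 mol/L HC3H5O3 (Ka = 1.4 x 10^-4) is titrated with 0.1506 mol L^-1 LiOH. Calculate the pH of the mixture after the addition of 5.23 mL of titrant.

Initial n(HC3H5O3) = 0.1640 x 0.02223 = 0.003646 mol.
n(LiOH) added = 0.1506 x 0.005230 = 0.0007876 mol, converting that many moles of HC3H5O3 to C3H5O3-.
Remaining n(HC3H5O3) = 0.002858 mol; n(C3H5O3-) = 0.0007876 mol.
By Henderson-Hasselbalch, pH = pKa + log([A^-]/[HA]) = 3.85 + log(0.0007876/0.002858) = 3.85 + (-0.56) = 3.29.

3.29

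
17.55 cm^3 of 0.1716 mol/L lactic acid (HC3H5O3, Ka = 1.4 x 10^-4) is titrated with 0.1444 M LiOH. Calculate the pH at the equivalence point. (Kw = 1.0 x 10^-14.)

8.37

n(HC3H5O3) = 0.1716 x 0.01755 = 0.003012 mol; V(LiOH) at equivalence = 0.003012/0.1444 = 0.02086 L.
At equivalence all the acid is converted to C3H5O3-; total volume = 0.01755 + 0.02086 = 0.03841 L, so [C3H5O3-] = 0.003012/0.03841 = 0.07841 M.
Kb = Kw/Ka = 1.0e-14 / 1.4 x 10^-4 = 7.14e-11.
[OH^-] = sqrt(Kb x [C3H5O3-]) = sqrt(7.14e-11 x 0.07841) = 2.37e-6 M.
pOH = 5.63, so pH = 14.00 - 5.63 = 8.37.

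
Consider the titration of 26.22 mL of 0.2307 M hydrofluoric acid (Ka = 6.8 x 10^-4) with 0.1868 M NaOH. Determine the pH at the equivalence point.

8.09

n(HF) = 0.2307 x 0.02622 = 0.006049 mol; V(NaOH) at equivalence = 0.006049/0.1868 = 0.03238 L.
At equivalence all the acid is converted to F-; total volume = 0.02622 + 0.03238 = 0.05860 L, so [F-] = 0.006049/0.05860 = 0.1032 M.
Kb = Kw/Ka = 1.0e-14 / 6.8 x 10^-4 = 1.47e-11.
[OH^-] = sqrt(Kb x [F-]) = sqrt(1.47e-11 x 0.1032) = 1.23e-6 M.
pOH = 5.91, so pH = 14.00 - 5.91 = 8.09.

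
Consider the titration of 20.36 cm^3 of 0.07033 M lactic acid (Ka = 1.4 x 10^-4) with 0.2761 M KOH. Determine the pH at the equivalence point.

n(HC3H5O3) = 0.07033 x 0.02036 = 0.001432 mol; V(KOH) at equivalence = 0.001432/0.2761 = 0.005186 L.
At equivalence all the acid is converted to C3H5O3-; total volume = 0.02036 + 0.005186 = 0.02555 L, so [C3H5O3-] = 0.001432/0.02555 = 0.05605 M.
Kb = Kw/Ka = 1.0e-14 / 1.4 x 10^-4 = 7.14e-11.
[OH^-] = sqrt(Kb x [C3H5O3-]) = sqrt(7.14e-11 x 0.05605) = 2.00e-6 M.
pOH = 5.70, so pH = 14.00 - 5.70 = 8.30.

8.30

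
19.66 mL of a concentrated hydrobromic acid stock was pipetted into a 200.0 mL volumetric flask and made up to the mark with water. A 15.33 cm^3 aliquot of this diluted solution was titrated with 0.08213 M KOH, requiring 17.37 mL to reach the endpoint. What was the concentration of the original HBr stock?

0.947 M

n(KOH) = 0.08213 x 0.01737 = 0.001427 mol.
n(HBr) in the aliquot = 0.001427 mol.
[diluted HBr] = 0.001427 / 0.01533 = 0.09306 M.
Dilution factor = 200.0/19.66 = 10.17, so [stock] = 0.09306 x 10.17 = 0.947 M.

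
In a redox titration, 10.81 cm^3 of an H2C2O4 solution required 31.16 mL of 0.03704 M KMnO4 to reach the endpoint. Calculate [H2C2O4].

n(KMnO4) = 0.03704 x 0.03116 = 0.001154 mol.
From the balanced equation, 2 mol KMnO4 reacts with 5 mol H2C2O4, so n(H2C2O4) = 0.001154 x 5/2 = 0.002885 mol.
[H2C2O4] = 0.002885 / 0.01081 L = 0.267 M.

0.267 M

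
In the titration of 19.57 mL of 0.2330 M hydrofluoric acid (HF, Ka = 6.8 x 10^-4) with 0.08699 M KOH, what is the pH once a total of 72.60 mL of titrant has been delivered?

n(acid) = 0.2330 x 0.01957 = 0.004560 mol; n(KOH) added = 0.08699 x 0.07260 = 0.006315 mol.
Base is in excess by 0.006315 - 0.004560 = 0.001756 mol in a total volume of 0.09217 L.
[OH^-] = 0.001756/0.09217 = 0.01905 M, so pOH = 1.72 and pH = 14.00 - 1.72 = 12.28.

12.28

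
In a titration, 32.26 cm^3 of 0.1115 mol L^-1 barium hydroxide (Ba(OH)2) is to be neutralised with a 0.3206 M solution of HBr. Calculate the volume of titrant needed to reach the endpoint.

n(Ba(OH)2) = 0.1115 mol/L x 0.03226 L = 0.003597 mol.
The neutralisation is 1 Ba(OH)2 : 2 HBr, so n(HBr) = 0.003597 x 2/1 = 0.007194 mol.
V(HBr) = 0.007194 / 0.3206 = 0.02244 L = 22.4 mL.

22.4 mL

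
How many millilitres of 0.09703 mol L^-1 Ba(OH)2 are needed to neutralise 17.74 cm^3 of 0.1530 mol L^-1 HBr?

14.0 mL

n(HBr) = 0.1530 mol/L x 0.01774 L = 0.002714 mol.
The neutralisation is 2 HBr : 1 Ba(OH)2, so n(Ba(OH)2) = 0.002714 x 1/2 = 0.001357 mol.
V(Ba(OH)2) = 0.001357 / 0.09703 = 0.01399 L = 14.0 mL.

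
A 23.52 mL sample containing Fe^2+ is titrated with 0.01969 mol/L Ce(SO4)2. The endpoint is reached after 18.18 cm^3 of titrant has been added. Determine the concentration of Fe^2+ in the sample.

0.0152 M

n(Ce(SO4)2) = 0.01969 x 0.01818 = 0.0003580 mol.
From the balanced equation, 1 mol Ce(SO4)2 reacts with 1 mol Fe^2+, so n(Fe^2+) = 0.0003580 x 1/1 = 0.0003580 mol.
[Fe^2+] = 0.0003580 / 0.02352 L = 0.0152 M.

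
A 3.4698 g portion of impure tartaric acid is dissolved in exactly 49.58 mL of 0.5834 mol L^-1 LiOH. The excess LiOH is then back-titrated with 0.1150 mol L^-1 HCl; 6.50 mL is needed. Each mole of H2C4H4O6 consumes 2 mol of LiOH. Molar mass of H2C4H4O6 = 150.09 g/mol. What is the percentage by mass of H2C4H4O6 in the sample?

Total n(LiOH) added = 0.5834 x 0.04958 = 0.02892 mol.
n(HCl) used = 0.1150 x 0.006500 = 0.0007475 mol, which equals the excess n(LiOH).
So n(LiOH) consumed by the sample = 0.02892 - 0.0007475 = 0.02818 mol.
n(H2C4H4O6) = 0.02818 / 2 = 0.01409 mol.
mass H2C4H4O6 = 0.01409 x 150.09 = 2.115 g, so %H2C4H4O6 = 2.115/3.4698 x 100 = 60.9%.

60.9%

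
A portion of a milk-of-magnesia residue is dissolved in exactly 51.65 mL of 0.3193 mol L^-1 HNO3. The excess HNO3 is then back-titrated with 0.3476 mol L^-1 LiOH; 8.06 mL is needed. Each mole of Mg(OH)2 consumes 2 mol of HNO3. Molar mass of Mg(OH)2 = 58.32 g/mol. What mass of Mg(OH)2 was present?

Total n(HNO3) added = 0.3193 x 0.05165 = 0.01649 mol.
n(LiOH) used = 0.3476 x 0.008060 = 0.002802 mol, which equals the excess n(HNO3).
So n(HNO3) consumed by the sample = 0.01649 - 0.002802 = 0.01369 mol.
n(Mg(OH)2) = 0.01369 / 2 = 0.006845 mol.
mass = 0.006845 mol x 58.32 g/mol = 0.399 g.

0.399 g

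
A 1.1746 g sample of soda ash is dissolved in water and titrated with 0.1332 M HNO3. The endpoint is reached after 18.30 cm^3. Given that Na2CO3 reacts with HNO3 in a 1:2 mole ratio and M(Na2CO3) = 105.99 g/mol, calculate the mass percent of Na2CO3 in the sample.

11.0%

n(HNO3) = 0.1332 x 0.01830 = 0.002438 mol.
n(Na2CO3) = 0.002438 / 2 = 0.001219 mol.
mass of Na2CO3 = 0.001219 x 105.99 = 0.1292 g.
% purity = 0.1292 / 1.1746 x 100 = 11.0%.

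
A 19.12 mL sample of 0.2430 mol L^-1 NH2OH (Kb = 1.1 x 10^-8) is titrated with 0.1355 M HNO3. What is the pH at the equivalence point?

n(NH2OH) = 0.2430 x 0.01912 = 0.004646 mol; V(HNO3) at equivalence = 0.004646/0.1355 = 0.03429 L.
At equivalence the base is fully converted to NH3OH+; total volume = 0.05341 L, so [NH3OH+] = 0.004646/0.05341 = 0.08699 M.
Ka(NH3OH+) = Kw/Kb = 1.0e-14 / 1.1 x 10^-8 = 9.09e-7.
[H^+] = sqrt(Ka x [NH3OH+]) = sqrt(9.09e-7 x 0.08699) = 0.000281 M.
pH = -log(0.000281) = 3.55.

3.55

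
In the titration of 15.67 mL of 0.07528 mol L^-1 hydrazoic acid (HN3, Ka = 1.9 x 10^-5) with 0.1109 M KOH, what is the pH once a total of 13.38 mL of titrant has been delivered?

12.02

n(acid) = 0.07528 x 0.01567 = 0.001180 mol; n(KOH) added = 0.1109 x 0.01338 = 0.001484 mol.
Base is in excess by 0.001484 - 0.001180 = 0.0003042 mol in a total volume of 0.02905 L.
[OH^-] = 0.0003042/0.02905 = 0.01047 M, so pOH = 1.98 and pH = 14.00 - 1.98 = 12.02.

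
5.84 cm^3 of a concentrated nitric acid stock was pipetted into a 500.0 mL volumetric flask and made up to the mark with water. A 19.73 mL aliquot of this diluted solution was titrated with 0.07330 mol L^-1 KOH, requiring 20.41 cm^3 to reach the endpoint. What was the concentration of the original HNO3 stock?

n(KOH) = 0.07330 x 0.02041 = 0.001496 mol.
n(HNO3) in the aliquot = 0.001496 mol.
[diluted HNO3] = 0.001496 / 0.01973 = 0.07583 M.
Dilution factor = 500.0/5.840 = 85.62, so [stock] = 0.07583 x 85.62 = 6.49 M.

6.49 M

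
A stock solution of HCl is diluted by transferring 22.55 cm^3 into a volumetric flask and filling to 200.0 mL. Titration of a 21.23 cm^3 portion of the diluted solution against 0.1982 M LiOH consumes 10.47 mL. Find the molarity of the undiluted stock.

0.867 M

n(LiOH) = 0.1982 x 0.01047 = 0.002075 mol.
n(HCl) in the aliquot = 0.002075 mol.
[diluted HCl] = 0.002075 / 0.02123 = 0.09775 M.
Dilution factor = 200.0/22.55 = 8.869, so [stock] = 0.09775 x 8.869 = 0.867 M.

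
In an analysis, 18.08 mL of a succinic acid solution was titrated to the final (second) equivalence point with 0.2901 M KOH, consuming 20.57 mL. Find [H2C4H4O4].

n(KOH) = 0.2901 x 0.02057 = 0.005967 mol.
At the final (second) equivalence point, 2 mol OH^- react per mol H2C4H4O4, so n(H2C4H4O4) = 0.005967 / 2 = 0.002984 mol.
[H2C4H4O4] = 0.002984 / 0.01808 L = 0.165 M.

0.165 M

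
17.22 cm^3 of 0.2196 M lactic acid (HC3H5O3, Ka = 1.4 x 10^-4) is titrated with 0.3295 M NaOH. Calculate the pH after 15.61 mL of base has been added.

12.62

n(acid) = 0.2196 x 0.01722 = 0.003782 mol; n(NaOH) added = 0.3295 x 0.01561 = 0.005143 mol.
Base is in excess by 0.005143 - 0.003782 = 0.001362 mol in a total volume of 0.03283 L.
[OH^-] = 0.001362/0.03283 = 0.04149 M, so pOH = 1.38 and pH = 14.00 - 1.38 = 12.62.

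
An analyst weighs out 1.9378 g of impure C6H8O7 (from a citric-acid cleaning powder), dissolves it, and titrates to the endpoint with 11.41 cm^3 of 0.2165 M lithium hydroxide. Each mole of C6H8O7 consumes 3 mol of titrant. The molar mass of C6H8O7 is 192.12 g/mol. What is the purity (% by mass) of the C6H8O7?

8.16%

n(LiOH) = 0.2165 x 0.01141 = 0.002470 mol.
n(C6H8O7) = 0.002470 / 3 = 0.0008234 mol.
mass of C6H8O7 = 0.0008234 x 192.12 = 0.1582 g.
% purity = 0.1582 / 1.9378 x 100 = 8.16%.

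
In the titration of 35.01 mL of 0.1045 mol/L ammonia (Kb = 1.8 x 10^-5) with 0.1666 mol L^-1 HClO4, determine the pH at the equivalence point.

n(NH3) = 0.1045 x 0.03501 = 0.003659 mol; V(HClO4) at equivalence = 0.003659/0.1666 = 0.02196 L.
At equivalence the base is fully converted to NH4+; total volume = 0.05697 L, so [NH4+] = 0.003659/0.05697 = 0.06422 M.
Ka(NH4+) = Kw/Kb = 1.0e-14 / 1.8 x 10^-5 = 5.56e-10.
[H^+] = sqrt(Ka x [NH4+]) = sqrt(5.56e-10 x 0.06422) = 5.97e-6 M.
pH = -log(5.97e-6) = 5.22.

5.22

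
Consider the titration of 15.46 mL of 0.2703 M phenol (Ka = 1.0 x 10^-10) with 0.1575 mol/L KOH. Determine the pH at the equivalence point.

11.50

n(C6H5OH) = 0.2703 x 0.01546 = 0.004179 mol; V(KOH) at equivalence = 0.004179/0.1575 = 0.02653 L.
At equivalence all the acid is converted to C6H5O-; total volume = 0.01546 + 0.02653 = 0.04199 L, so [C6H5O-] = 0.004179/0.04199 = 0.09951 M.
Kb = Kw/Ka = 1.0e-14 / 1.0 x 10^-10 = 0.000100.
[OH^-] = sqrt(Kb x [C6H5O-]) = sqrt(0.000100 x 0.09951) = 0.00315 M.
pOH = 2.50, so pH = 14.00 - 2.50 = 11.50.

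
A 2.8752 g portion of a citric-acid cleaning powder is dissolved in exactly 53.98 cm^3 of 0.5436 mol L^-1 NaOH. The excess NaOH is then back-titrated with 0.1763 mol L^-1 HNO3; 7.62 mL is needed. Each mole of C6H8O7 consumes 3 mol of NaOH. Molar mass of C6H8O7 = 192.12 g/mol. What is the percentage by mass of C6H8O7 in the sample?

Total n(NaOH) added = 0.5436 x 0.05398 = 0.02934 mol.
n(HNO3) used = 0.1763 x 0.007620 = 0.001343 mol, which equals the excess n(NaOH).
So n(NaOH) consumed by the sample = 0.02934 - 0.001343 = 0.02800 mol.
n(C6H8O7) = 0.02800 / 3 = 0.009333 mol.
mass C6H8O7 = 0.009333 x 192.12 = 1.793 g, so %C6H8O7 = 1.793/2.8752 x 100 = 62.4%.

62.4%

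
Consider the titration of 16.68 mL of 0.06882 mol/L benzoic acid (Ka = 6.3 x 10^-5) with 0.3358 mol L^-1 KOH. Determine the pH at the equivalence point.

n(C6H5COOH) = 0.06882 x 0.01668 = 0.001148 mol; V(KOH) at equivalence = 0.001148/0.3358 = 0.003418 L.
At equivalence all the acid is converted to C6H5COO-; total volume = 0.01668 + 0.003418 = 0.02010 L, so [C6H5COO-] = 0.001148/0.02010 = 0.05711 M.
Kb = Kw/Ka = 1.0e-14 / 6.3 x 10^-5 = 1.59e-10.
[OH^-] = sqrt(Kb x [C6H5COO-]) = sqrt(1.59e-10 x 0.05711) = 3.01e-6 M.
pOH = 5.52, so pH = 14.00 - 5.52 = 8.48.

8.48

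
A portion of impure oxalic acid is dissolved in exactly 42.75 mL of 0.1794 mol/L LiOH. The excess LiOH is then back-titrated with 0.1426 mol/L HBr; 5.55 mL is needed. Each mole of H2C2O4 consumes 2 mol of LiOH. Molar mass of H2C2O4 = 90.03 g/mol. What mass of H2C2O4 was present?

0.310 g

Total n(LiOH) added = 0.1794 x 0.04275 = 0.007669 mol.
n(HBr) used = 0.1426 x 0.005550 = 0.0007914 mol, which equals the excess n(LiOH).
So n(LiOH) consumed by the sample = 0.007669 - 0.0007914 = 0.006878 mol.
n(H2C2O4) = 0.006878 / 2 = 0.003439 mol.
mass = 0.003439 mol x 90.03 g/mol = 0.310 g.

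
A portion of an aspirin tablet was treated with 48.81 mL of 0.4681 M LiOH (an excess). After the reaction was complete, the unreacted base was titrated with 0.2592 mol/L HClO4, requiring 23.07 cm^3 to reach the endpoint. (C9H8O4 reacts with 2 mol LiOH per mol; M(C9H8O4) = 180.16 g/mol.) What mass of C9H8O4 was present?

1.52 g

Total n(LiOH) added = 0.4681 x 0.04881 = 0.02285 mol.
n(HClO4) used = 0.2592 x 0.02307 = 0.005980 mol, which equals the excess n(LiOH).
So n(LiOH) consumed by the sample = 0.02285 - 0.005980 = 0.01687 mol.
n(C9H8O4) = 0.01687 / 2 = 0.008434 mol.
mass = 0.008434 mol x 180.16 g/mol = 1.52 g.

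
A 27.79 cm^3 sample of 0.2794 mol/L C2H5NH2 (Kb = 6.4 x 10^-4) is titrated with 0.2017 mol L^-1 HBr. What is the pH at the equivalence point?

n(C2H5NH2) = 0.2794 x 0.02779 = 0.007765 mol; V(HBr) at equivalence = 0.007765/0.2017 = 0.03850 L.
At equivalence the base is fully converted to C2H5NH3+; total volume = 0.06629 L, so [C2H5NH3+] = 0.007765/0.06629 = 0.1171 M.
Ka(C2H5NH3+) = Kw/Kb = 1.0e-14 / 6.4 x 10^-4 = 1.56e-11.
[H^+] = sqrt(Ka x [C2H5NH3+]) = sqrt(1.56e-11 x 0.1171) = 1.35e-6 M.
pH = -log(1.35e-6) = 5.87.

5.87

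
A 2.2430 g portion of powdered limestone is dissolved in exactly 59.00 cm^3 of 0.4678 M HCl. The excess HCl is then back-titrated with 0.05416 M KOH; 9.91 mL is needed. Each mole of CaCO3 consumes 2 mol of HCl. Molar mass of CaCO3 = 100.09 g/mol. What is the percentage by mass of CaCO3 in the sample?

Total n(HCl) added = 0.4678 x 0.05900 = 0.02760 mol.
n(KOH) used = 0.05416 x 0.009910 = 0.0005367 mol, which equals the excess n(HCl).
So n(HCl) consumed by the sample = 0.02760 - 0.0005367 = 0.02706 mol.
n(CaCO3) = 0.02706 / 2 = 0.01353 mol.
mass CaCO3 = 0.01353 x 100.09 = 1.354 g, so %CaCO3 = 1.354/2.2430 x 100 = 60.4%.

60.4%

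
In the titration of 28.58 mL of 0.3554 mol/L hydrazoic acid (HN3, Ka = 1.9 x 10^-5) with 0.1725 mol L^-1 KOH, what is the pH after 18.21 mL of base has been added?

4.37

Initial n(HN3) = 0.3554 x 0.02858 = 0.01016 mol.
n(KOH) added = 0.1725 x 0.01821 = 0.003141 mol, converting that many moles of HN3 to N3-.
Remaining n(HN3) = 0.007016 mol; n(N3-) = 0.003141 mol.
By Henderson-Hasselbalch, pH = pKa + log([A^-]/[HA]) = 4.72 + log(0.003141/0.007016) = 4.72 + (-0.35) = 4.37.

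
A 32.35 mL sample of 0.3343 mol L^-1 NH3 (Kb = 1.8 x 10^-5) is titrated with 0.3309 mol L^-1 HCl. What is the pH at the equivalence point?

n(NH3) = 0.3343 x 0.03235 = 0.01081 mol; V(HCl) at equivalence = 0.01081/0.3309 = 0.03268 L.
At equivalence the base is fully converted to NH4+; total volume = 0.06503 L, so [NH4+] = 0.01081/0.06503 = 0.1663 M.
Ka(NH4+) = Kw/Kb = 1.0e-14 / 1.8 x 10^-5 = 5.56e-10.
[H^+] = sqrt(Ka x [NH4+]) = sqrt(5.56e-10 x 0.1663) = 9.61e-6 M.
pH = -log(9.61e-6) = 5.02.

5.02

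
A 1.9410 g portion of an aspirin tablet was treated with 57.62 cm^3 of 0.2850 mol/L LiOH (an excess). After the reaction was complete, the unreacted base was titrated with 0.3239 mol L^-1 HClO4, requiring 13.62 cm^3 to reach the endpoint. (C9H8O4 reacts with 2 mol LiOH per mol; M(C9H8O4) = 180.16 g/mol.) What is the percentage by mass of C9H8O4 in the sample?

55.7%

Total n(LiOH) added = 0.2850 x 0.05762 = 0.01642 mol.
n(HClO4) used = 0.3239 x 0.01362 = 0.004412 mol, which equals the excess n(LiOH).
So n(LiOH) consumed by the sample = 0.01642 - 0.004412 = 0.01201 mol.
n(C9H8O4) = 0.01201 / 2 = 0.006005 mol.
mass C9H8O4 = 0.006005 x 180.16 = 1.082 g, so %C9H8O4 = 1.082/1.9410 x 100 = 55.7%.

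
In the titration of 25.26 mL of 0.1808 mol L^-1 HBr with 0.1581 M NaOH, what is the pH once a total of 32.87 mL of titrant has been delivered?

12.03

n(acid) = 0.1808 x 0.02526 = 0.004567 mol; n(NaOH) added = 0.1581 x 0.03287 = 0.005197 mol.
Base is in excess by 0.005197 - 0.004567 = 0.0006297 mol in a total volume of 0.05813 L.
[OH^-] = 0.0006297/0.05813 = 0.01083 M, so pOH = 1.97 and pH = 14.00 - 1.97 = 12.03.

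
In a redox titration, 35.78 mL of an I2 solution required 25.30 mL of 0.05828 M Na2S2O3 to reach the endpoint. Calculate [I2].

n(Na2S2O3) = 0.05828 x 0.02530 = 0.001474 mol.
From the balanced equation, 2 mol Na2S2O3 reacts with 1 mol I2, so n(I2) = 0.001474 x 1/2 = 0.0007372 mol.
[I2] = 0.0007372 / 0.03578 L = 0.0206 M.

0.0206 M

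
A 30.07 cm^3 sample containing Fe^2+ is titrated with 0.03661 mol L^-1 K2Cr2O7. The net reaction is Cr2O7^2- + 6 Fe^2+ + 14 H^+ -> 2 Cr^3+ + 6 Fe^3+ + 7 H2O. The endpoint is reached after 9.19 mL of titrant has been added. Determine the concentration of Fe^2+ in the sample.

0.0671 M

n(K2Cr2O7) = 0.03661 x 0.009190 = 0.0003364 mol.
From the balanced equation, 1 mol K2Cr2O7 reacts with 6 mol Fe^2+, so n(Fe^2+) = 0.0003364 x 6/1 = 0.002019 mol.
[Fe^2+] = 0.002019 / 0.03007 L = 0.0671 M.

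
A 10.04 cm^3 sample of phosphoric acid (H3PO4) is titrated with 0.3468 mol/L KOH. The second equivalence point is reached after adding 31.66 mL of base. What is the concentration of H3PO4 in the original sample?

0.547 M

n(KOH) = 0.3468 x 0.03166 = 0.01098 mol.
At the second equivalence point, 2 mol OH^- react per mol H3PO4, so n(H3PO4) = 0.01098 / 2 = 0.005490 mol.
[H3PO4] = 0.005490 / 0.01004 L = 0.547 M.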